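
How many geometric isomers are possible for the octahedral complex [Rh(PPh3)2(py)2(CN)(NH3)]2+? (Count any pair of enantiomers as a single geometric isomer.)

The six octahedral sites form three mutually perpendicular trans pairs.
Systematic placement gives 6 geometric isomers: PPh3 trans, py trans; PPh3 cis, py cis (3 arrangements, 2 chiral); PPh3 cis, py trans; PPh3 trans, py cis.

6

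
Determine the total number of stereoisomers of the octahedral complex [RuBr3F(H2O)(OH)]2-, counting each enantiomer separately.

An octahedron has six vertices in three trans pairs; every non-trans pair is cis.
The distinct arrangements are (4 in all): Br mer (3 arrangements); Br fac (chiral).
One of these lacks any improper symmetry element and so occurs as an enantiomeric pair, giving 4 + 1 = 5 stereoisomers in total.

5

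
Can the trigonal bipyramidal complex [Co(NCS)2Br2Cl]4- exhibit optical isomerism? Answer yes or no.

A trigonal bipyramid has two axial and three equatorial sites, which are chemically inequivalent.
Systematic enumeration (placing each ligand type in turn and discarding arrangements equivalent by rotation or reflection) gives 5 geometric isomers.
One of these lacks any improper symmetry element and so occurs as an enantiomeric pair, giving 5 + 1 = 6 stereoisomers in total.

yes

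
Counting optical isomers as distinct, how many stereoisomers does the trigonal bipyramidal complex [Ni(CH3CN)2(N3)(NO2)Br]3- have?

A trigonal bipyramid has two axial and three equatorial sites, which are chemically inequivalent.
Exhaustive case analysis gives 7 geometric isomers.
Of these, 3 lack any improper symmetry element and so occur as enantiomeric pairs, giving 7 + 3 = 10 stereoisomers in total.

10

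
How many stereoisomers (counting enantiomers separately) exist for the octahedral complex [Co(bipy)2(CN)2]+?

Each bipy is bidentate and must span two cis positions.
There are 2 geometric isomers: CN trans; CN cis (chiral).
One of these lacks any improper symmetry element and so occurs as an enantiomeric pair, giving 2 + 1 = 3 stereoisomers in total.

3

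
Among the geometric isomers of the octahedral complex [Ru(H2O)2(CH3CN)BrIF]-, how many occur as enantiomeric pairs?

6

The six octahedral sites form three mutually perpendicular trans pairs.
Systematic enumeration (placing each ligand type in turn and discarding arrangements equivalent by rotation or reflection) gives 9 geometric isomers.
Of these, 6 lack any improper symmetry element and so occur as enantiomeric pairs, giving 9 + 6 = 15 stereoisomers in total.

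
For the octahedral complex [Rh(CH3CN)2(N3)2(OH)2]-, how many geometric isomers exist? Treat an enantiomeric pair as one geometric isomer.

5

An octahedron has six vertices in three trans pairs; every non-trans pair is cis.
There are 5 geometric isomers: CH3CN trans, N3 trans, OH trans; CH3CN trans, N3 cis, OH cis; CH3CN cis, N3 cis, OH trans; CH3CN cis, N3 cis, OH cis (chiral); CH3CN cis, N3 trans, OH cis.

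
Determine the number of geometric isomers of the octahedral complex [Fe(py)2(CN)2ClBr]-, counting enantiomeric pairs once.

In an octahedral complex each vertex has one trans partner and four cis neighbours.
Systematic placement gives 6 geometric isomers: py trans, CN cis; py cis, CN cis (3 arrangements, 2 chiral); py trans, CN trans; py cis, CN trans.

6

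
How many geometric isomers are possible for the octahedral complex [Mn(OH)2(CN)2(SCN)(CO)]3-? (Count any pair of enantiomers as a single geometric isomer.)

In an octahedral complex each vertex has one trans partner and four cis neighbours.
Working through the distinct placements yields 6 geometric isomers: OH cis, CN trans; OH trans, CN trans; OH cis, CN cis (3 arrangements, 2 chiral); OH trans, CN cis.

6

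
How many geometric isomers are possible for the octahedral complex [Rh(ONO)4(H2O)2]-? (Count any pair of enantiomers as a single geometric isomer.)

In an octahedral complex each vertex has one trans partner and four cis neighbours.
Working through the distinct placements yields 2 geometric isomers: H2O trans; H2O cis.

2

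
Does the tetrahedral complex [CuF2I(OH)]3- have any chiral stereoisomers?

no

All four vertices of a tetrahedron are equivalent and mutually adjacent, so cis/trans isomerism cannot arise.
Only one geometric arrangement is possible.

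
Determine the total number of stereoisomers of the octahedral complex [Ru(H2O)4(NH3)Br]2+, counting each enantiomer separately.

Working through the distinct placements yields 2 geometric isomers: NH3 and Br mutually cis; NH3 and Br mutually trans.
Each arrangement has an internal mirror plane or centre of symmetry, so none is chiral.

2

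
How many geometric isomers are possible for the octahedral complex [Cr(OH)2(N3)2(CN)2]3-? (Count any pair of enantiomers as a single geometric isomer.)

5

An octahedron has six vertices in three trans pairs; every non-trans pair is cis.
Working through the distinct placements yields 5 geometric isomers: OH trans, N3 trans, CN trans; OH cis, N3 cis, CN trans; OH trans, N3 cis, CN cis; OH cis, N3 cis, CN cis (chiral); OH cis, N3 trans, CN cis.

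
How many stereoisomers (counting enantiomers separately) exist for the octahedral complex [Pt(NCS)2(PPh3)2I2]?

6

The six octahedral sites form three mutually perpendicular trans pairs.
The distinct arrangements are (5 in all): NCS trans, PPh3 trans, I trans; NCS cis, PPh3 cis, I trans; NCS cis, PPh3 trans, I cis; NCS cis, PPh3 cis, I cis (chiral); NCS trans, PPh3 cis, I cis.
One of these lacks any improper symmetry element and so occurs as an enantiomeric pair, giving 5 + 1 = 6 stereoisomers in total.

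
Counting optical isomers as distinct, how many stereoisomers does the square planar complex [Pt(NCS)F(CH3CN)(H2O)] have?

3

A square has two trans pairs of vertices; adjacent vertices are cis.
There are 3 geometric isomers: (CH3CN/H2O trans, F/NCS trans); (CH3CN/NCS trans, F/H2O trans); (CH3CN/F trans, H2O/NCS trans).
Each arrangement has an internal mirror plane or centre of symmetry, so none is chiral.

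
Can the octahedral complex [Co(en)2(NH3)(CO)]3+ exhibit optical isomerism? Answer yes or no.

The six octahedral sites form three mutually perpendicular trans pairs.
Each en is bidentate and must span two cis positions.
Working through the distinct placements yields 2 geometric isomers: NH3 and CO mutually trans; NH3 and CO mutually cis (chiral).
One of these lacks any improper symmetry element and so occurs as an enantiomeric pair, giving 2 + 1 = 3 stereoisomers in total.

yes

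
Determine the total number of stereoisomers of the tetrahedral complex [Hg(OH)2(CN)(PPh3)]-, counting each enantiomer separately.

1

Only one geometric arrangement is possible.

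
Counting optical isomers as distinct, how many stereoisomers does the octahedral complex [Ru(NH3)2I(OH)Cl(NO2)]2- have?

15

In an octahedral complex each vertex has one trans partner and four cis neighbours.
Placing the ligands in turn and identifying arrangements related by rotation or reflection leaves 9 distinct geometric isomers.
Of these, 6 lack any improper symmetry element and so occur as enantiomeric pairs, giving 9 + 6 = 15 stereoisomers in total.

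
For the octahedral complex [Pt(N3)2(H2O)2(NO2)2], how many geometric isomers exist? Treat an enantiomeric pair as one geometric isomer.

5

In an octahedral complex each vertex has one trans partner and four cis neighbours.
The distinct arrangements are (5 in all): N3 trans, H2O trans, NO2 trans; N3 cis, H2O trans, NO2 cis; N3 cis, H2O cis, NO2 trans; N3 cis, H2O cis, NO2 cis (chiral); N3 trans, H2O cis, NO2 cis.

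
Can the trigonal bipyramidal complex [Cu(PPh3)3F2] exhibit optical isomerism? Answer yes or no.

no

In a trigonal bipyramid the two axial positions differ from the three equatorial ones.
There are 3 geometric isomers: F both axial; F one axial, one equatorial; F both equatorial.
Each arrangement has an internal mirror plane or centre of symmetry, so none is chiral.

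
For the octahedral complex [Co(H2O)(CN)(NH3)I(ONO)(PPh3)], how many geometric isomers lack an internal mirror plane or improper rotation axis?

15

An octahedron has six vertices in three trans pairs; every non-trans pair is cis.
Systematic enumeration (placing each ligand type in turn and discarding arrangements equivalent by rotation or reflection) gives 15 geometric isomers.
Of these, 15 lack any improper symmetry element and so occur as enantiomeric pairs, giving 15 + 15 = 30 stereoisomers in total.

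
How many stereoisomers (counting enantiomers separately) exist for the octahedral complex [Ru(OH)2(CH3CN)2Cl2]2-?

Working through the distinct placements yields 5 geometric isomers: OH trans, CH3CN trans, Cl trans; OH cis, CH3CN trans, Cl cis; OH trans, CH3CN cis, Cl cis; OH cis, CH3CN cis, Cl cis (chiral); OH cis, CH3CN cis, Cl trans.
One of these lacks any improper symmetry element and so occurs as an enantiomeric pair, giving 5 + 1 = 6 stereoisomers in total.

6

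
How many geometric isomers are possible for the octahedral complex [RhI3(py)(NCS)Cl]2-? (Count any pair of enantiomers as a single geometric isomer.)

An octahedron has six vertices in three trans pairs; every non-trans pair is cis.
Systematic placement gives 4 geometric isomers: I mer (3 arrangements); I fac (chiral).

4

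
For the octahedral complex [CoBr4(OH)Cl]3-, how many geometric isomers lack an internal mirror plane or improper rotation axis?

0

The six octahedral sites form three mutually perpendicular trans pairs.
Working through the distinct placements yields 2 geometric isomers: OH and Cl mutually trans; OH and Cl mutually cis.
Each arrangement has an internal mirror plane or centre of symmetry, so none is chiral.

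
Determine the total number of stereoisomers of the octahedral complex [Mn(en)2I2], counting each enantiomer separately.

3

In an octahedral complex each vertex has one trans partner and four cis neighbours.
Each en is bidentate and must span two cis positions.
Systematic placement gives 2 geometric isomers: I trans; I cis (chiral).
One of these lacks any improper symmetry element and so occurs as an enantiomeric pair, giving 2 + 1 = 3 stereoisomers in total.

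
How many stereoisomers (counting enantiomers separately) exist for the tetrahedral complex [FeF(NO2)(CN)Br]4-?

All four vertices of a tetrahedron are equivalent and mutually adjacent, so cis/trans isomerism cannot arise.
Only one geometric arrangement is possible; it has no improper symmetry element, so it exists as a pair of enantiomers (2 stereoisomers).

2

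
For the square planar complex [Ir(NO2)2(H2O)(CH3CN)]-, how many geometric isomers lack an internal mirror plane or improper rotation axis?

In a square planar complex each vertex has one trans partner and two cis neighbours.
There are 2 geometric isomers: NO2 cis; NO2 trans.
Each arrangement has an internal mirror plane or centre of symmetry, so none is chiral.

0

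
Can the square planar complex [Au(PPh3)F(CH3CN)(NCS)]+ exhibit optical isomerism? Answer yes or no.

no

In a square planar complex each vertex has one trans partner and two cis neighbours.
The distinct arrangements are (3 in all): (CH3CN/NCS trans, F/PPh3 trans); (CH3CN/PPh3 trans, F/NCS trans); (CH3CN/F trans, NCS/PPh3 trans).
Each arrangement has an internal mirror plane or centre of symmetry, so none is chiral.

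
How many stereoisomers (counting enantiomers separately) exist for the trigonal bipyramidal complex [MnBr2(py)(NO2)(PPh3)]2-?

10

A trigonal bipyramid has two axial and three equatorial sites, which are chemically inequivalent.
Placing the ligands in turn and identifying arrangements related by rotation or reflection leaves 7 distinct geometric isomers.
Of these, 3 lack any improper symmetry element and so occur as enantiomeric pairs, giving 7 + 3 = 10 stereoisomers in total.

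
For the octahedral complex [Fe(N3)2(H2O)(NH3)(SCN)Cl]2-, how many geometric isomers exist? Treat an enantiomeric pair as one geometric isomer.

Placing the ligands in turn and identifying arrangements related by rotation or reflection leaves 9 distinct geometric isomers.

9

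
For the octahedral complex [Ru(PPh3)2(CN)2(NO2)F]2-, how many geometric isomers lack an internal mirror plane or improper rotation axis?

An octahedron has six vertices in three trans pairs; every non-trans pair is cis.
The distinct arrangements are (6 in all): PPh3 trans, CN trans; PPh3 cis, CN trans; PPh3 trans, CN cis; PPh3 cis, CN cis (3 arrangements, 2 chiral).
Of these, 2 lack any improper symmetry element and so occur as enantiomeric pairs, giving 6 + 2 = 8 stereoisomers in total.

2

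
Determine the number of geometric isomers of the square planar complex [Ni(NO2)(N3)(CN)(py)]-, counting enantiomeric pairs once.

3

A square has two trans pairs of vertices; adjacent vertices are cis.
Systematic placement gives 3 geometric isomers: (CN/NO2 trans, N3/py trans); (CN/py trans, N3/NO2 trans); (CN/N3 trans, NO2/py trans).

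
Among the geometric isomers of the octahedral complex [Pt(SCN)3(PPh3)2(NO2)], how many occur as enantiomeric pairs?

Systematic placement gives 3 geometric isomers: SCN mer, PPh3 cis; SCN mer, PPh3 trans; SCN fac, PPh3 cis.
Each arrangement has an internal mirror plane or centre of symmetry, so none is chiral.

0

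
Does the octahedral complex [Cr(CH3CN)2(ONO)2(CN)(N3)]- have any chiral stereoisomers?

An octahedron has six vertices in three trans pairs; every non-trans pair is cis.
Working through the distinct placements yields 6 geometric isomers: CH3CN trans, ONO trans; CH3CN trans, ONO cis; CH3CN cis, ONO trans; CH3CN cis, ONO cis (3 arrangements, 2 chiral).
Of these, 2 lack any improper symmetry element and so occur as enantiomeric pairs, giving 6 + 2 = 8 stereoisomers in total.

yes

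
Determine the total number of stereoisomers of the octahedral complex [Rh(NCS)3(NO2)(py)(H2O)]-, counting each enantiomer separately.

In an octahedral complex each vertex has one trans partner and four cis neighbours.
The distinct arrangements are (4 in all): NCS mer (3 arrangements); NCS fac (chiral).
One of these lacks any improper symmetry element and so occurs as an enantiomeric pair, giving 4 + 1 = 5 stereoisomers in total.

5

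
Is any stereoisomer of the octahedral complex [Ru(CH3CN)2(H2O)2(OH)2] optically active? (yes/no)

yes

In an octahedral complex each vertex has one trans partner and four cis neighbours.
There are 5 geometric isomers: CH3CN trans, H2O trans, OH trans; CH3CN trans, H2O cis, OH cis; CH3CN cis, H2O cis, OH trans; CH3CN cis, H2O cis, OH cis (chiral); CH3CN cis, H2O trans, OH cis.
One of these lacks any improper symmetry element and so occurs as an enantiomeric pair, giving 5 + 1 = 6 stereoisomers in total.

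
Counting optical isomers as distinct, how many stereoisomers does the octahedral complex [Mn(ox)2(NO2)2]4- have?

3

An octahedron has six vertices in three trans pairs; every non-trans pair is cis.
Each ox is bidentate and must span two cis positions.
Working through the distinct placements yields 2 geometric isomers: NO2 trans; NO2 cis (chiral).
One of these lacks any improper symmetry element and so occurs as an enantiomeric pair, giving 2 + 1 = 3 stereoisomers in total.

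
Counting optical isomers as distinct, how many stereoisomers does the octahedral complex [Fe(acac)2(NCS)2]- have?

An octahedron has six vertices in three trans pairs; every non-trans pair is cis.
Each acac is bidentate and must span two cis positions.
Working through the distinct placements yields 2 geometric isomers: NCS trans; NCS cis (chiral).
One of these lacks any improper symmetry element and so occurs as an enantiomeric pair, giving 2 + 1 = 3 stereoisomers in total.

3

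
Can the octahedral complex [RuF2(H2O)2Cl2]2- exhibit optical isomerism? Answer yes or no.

yes

In an octahedral complex each vertex has one trans partner and four cis neighbours.
Working through the distinct placements yields 5 geometric isomers: F trans, H2O trans, Cl trans; F cis, H2O cis, Cl trans; F cis, H2O trans, Cl cis; F cis, H2O cis, Cl cis (chiral); F trans, H2O cis, Cl cis.
One of these lacks any improper symmetry element and so occurs as an enantiomeric pair, giving 5 + 1 = 6 stereoisomers in total.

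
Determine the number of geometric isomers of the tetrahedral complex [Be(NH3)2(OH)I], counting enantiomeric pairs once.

1

In a tetrahedral complex all four positions are equivalent and every pair of ligands is adjacent — there is no cis/trans distinction.
Only one geometric arrangement is possible.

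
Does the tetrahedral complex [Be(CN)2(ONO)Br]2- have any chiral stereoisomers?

no

In a tetrahedral complex all four positions are equivalent and every pair of ligands is adjacent — there is no cis/trans distinction.
Only one geometric arrangement is possible.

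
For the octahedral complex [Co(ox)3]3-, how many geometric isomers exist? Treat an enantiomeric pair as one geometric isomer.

Each ox is bidentate and must span two cis positions.
Only one geometric arrangement is possible; it has no improper symmetry element, so it exists as a pair of enantiomers (2 stereoisomers).

1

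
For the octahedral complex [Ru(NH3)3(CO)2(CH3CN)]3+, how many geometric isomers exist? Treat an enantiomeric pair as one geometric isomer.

3

Systematic placement gives 3 geometric isomers: NH3 mer, CO cis; NH3 mer, CO trans; NH3 fac, CO cis.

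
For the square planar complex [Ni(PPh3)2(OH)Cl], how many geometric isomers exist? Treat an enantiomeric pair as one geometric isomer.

A square has two trans pairs of vertices; adjacent vertices are cis.
Working through the distinct placements yields 2 geometric isomers: PPh3 cis; PPh3 trans.

2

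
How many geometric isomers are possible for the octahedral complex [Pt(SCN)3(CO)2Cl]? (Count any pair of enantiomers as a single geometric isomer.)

An octahedron has six vertices in three trans pairs; every non-trans pair is cis.
Working through the distinct placements yields 3 geometric isomers: SCN mer, CO trans; SCN mer, CO cis; SCN fac, CO cis.

3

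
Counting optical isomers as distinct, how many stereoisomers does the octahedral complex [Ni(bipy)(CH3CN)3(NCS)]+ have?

An octahedron has six vertices in three trans pairs; every non-trans pair is cis.
Each bipy is bidentate and must span two cis positions.
Systematic placement gives 2 geometric isomers: CH3CN mer; CH3CN fac.
Each arrangement has an internal mirror plane or centre of symmetry, so none is chiral.

2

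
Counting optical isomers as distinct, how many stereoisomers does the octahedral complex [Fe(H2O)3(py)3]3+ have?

2

There are 2 geometric isomers: H2O mer; H2O fac.
Each arrangement has an internal mirror plane or centre of symmetry, so none is chiral.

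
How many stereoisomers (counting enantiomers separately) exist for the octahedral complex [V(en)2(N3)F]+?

3

An octahedron has six vertices in three trans pairs; every non-trans pair is cis.
Each en is bidentate and must span two cis positions.
The distinct arrangements are (2 in all): N3 and F mutually trans; N3 and F mutually cis (chiral).
One of these lacks any improper symmetry element and so occurs as an enantiomeric pair, giving 2 + 1 = 3 stereoisomers in total.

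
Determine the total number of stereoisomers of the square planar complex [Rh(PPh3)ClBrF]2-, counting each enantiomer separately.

Systematic placement gives 3 geometric isomers: (Br/F trans, Cl/PPh3 trans); (Br/PPh3 trans, Cl/F trans); (Br/Cl trans, F/PPh3 trans).
Each arrangement has an internal mirror plane or centre of symmetry, so none is chiral.

3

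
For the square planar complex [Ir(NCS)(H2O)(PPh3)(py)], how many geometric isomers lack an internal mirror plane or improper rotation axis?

A square has two trans pairs of vertices; adjacent vertices are cis.
The distinct arrangements are (3 in all): (H2O/PPh3 trans, NCS/py trans); (H2O/py trans, NCS/PPh3 trans); (H2O/NCS trans, PPh3/py trans).
Each arrangement has an internal mirror plane or centre of symmetry, so none is chiral.

0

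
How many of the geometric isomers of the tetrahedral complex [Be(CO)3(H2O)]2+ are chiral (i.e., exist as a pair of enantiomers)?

0

In a tetrahedral complex all four positions are equivalent and every pair of ligands is adjacent — there is no cis/trans distinction.
Only one geometric arrangement is possible.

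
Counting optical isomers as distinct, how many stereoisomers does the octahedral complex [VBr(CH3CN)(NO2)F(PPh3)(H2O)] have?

An octahedron has six vertices in three trans pairs; every non-trans pair is cis.
Systematic enumeration (placing each ligand type in turn and discarding arrangements equivalent by rotation or reflection) gives 15 geometric isomers.
Of these, 15 lack any improper symmetry element and so occur as enantiomeric pairs, giving 15 + 15 = 30 stereoisomers in total.

30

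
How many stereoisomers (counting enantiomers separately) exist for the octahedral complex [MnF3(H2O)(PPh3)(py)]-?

5

Systematic placement gives 4 geometric isomers: F mer (3 arrangements); F fac (chiral).
One of these lacks any improper symmetry element and so occurs as an enantiomeric pair, giving 4 + 1 = 5 stereoisomers in total.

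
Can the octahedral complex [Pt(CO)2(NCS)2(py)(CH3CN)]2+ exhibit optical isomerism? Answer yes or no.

yes

The distinct arrangements are (6 in all): CO cis, NCS cis (3 arrangements, 2 chiral); CO cis, NCS trans; CO trans, NCS cis; CO trans, NCS trans.
Of these, 2 lack any improper symmetry element and so occur as enantiomeric pairs, giving 6 + 2 = 8 stereoisomers in total.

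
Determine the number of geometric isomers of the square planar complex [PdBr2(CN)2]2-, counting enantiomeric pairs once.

2

In a square planar complex each vertex has one trans partner and two cis neighbours.
The distinct arrangements are (2 in all): Br cis; Br trans.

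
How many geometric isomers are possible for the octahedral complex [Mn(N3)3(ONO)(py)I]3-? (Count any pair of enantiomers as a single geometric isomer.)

4

In an octahedral complex each vertex has one trans partner and four cis neighbours.
Working through the distinct placements yields 4 geometric isomers: N3 mer (3 arrangements); N3 fac (chiral).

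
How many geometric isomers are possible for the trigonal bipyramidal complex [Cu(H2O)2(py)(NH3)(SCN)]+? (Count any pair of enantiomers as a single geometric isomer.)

7

A trigonal bipyramid has two axial and three equatorial sites, which are chemically inequivalent.
Systematic enumeration (placing each ligand type in turn and discarding arrangements equivalent by rotation or reflection) gives 7 geometric isomers.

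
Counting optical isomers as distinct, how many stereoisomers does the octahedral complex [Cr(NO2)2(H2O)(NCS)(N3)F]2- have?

15

The six octahedral sites form three mutually perpendicular trans pairs.
Exhaustive case analysis gives 9 geometric isomers.
Of these, 6 lack any improper symmetry element and so occur as enantiomeric pairs, giving 9 + 6 = 15 stereoisomers in total.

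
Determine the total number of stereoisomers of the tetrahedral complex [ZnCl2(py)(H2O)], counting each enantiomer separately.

Only one geometric arrangement is possible.

1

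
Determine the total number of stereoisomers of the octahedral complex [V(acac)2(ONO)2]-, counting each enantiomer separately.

3

In an octahedral complex each vertex has one trans partner and four cis neighbours.
Each acac is bidentate and must span two cis positions.
Working through the distinct placements yields 2 geometric isomers: ONO trans; ONO cis (chiral).
One of these lacks any improper symmetry element and so occurs as an enantiomeric pair, giving 2 + 1 = 3 stereoisomers in total.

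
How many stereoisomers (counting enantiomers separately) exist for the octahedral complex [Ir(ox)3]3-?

The six octahedral sites form three mutually perpendicular trans pairs.
Each ox is bidentate and must span two cis positions.
Only one geometric arrangement is possible; it has no improper symmetry element, so it exists as a pair of enantiomers (2 stereoisomers).

2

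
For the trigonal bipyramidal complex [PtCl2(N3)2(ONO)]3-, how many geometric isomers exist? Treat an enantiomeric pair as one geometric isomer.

A trigonal bipyramid has two axial and three equatorial sites, which are chemically inequivalent.
Placing the ligands in turn and identifying arrangements related by rotation or reflection leaves 5 distinct geometric isomers.

5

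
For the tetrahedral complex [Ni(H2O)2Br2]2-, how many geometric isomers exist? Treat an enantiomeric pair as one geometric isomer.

All four vertices of a tetrahedron are equivalent and mutually adjacent, so cis/trans isomerism cannot arise.
Only one geometric arrangement is possible.

1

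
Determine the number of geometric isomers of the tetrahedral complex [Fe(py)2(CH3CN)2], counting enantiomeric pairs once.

All four vertices of a tetrahedron are equivalent and mutually adjacent, so cis/trans isomerism cannot arise.
Only one geometric arrangement is possible.

1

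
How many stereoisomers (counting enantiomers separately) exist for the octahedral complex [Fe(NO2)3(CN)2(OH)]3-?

3

In an octahedral complex each vertex has one trans partner and four cis neighbours.
Working through the distinct placements yields 3 geometric isomers: NO2 mer, CN trans; NO2 fac, CN cis; NO2 mer, CN cis.
Each arrangement has an internal mirror plane or centre of symmetry, so none is chiral.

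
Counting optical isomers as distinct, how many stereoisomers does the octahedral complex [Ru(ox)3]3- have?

2

The six octahedral sites form three mutually perpendicular trans pairs.
Each ox is bidentate and must span two cis positions.
Only one geometric arrangement is possible; it has no improper symmetry element, so it exists as a pair of enantiomers (2 stereoisomers).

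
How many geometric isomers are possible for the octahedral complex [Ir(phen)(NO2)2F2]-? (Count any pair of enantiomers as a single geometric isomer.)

An octahedron has six vertices in three trans pairs; every non-trans pair is cis.
Each phen is bidentate and must span two cis positions.
There are 3 geometric isomers: NO2 cis, F trans; NO2 cis, F cis (chiral); NO2 trans, F cis.

3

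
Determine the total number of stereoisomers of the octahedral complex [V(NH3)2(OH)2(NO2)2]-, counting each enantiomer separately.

6

Working through the distinct placements yields 5 geometric isomers: NH3 trans, OH trans, NO2 trans; NH3 trans, OH cis, NO2 cis; NH3 cis, OH trans, NO2 cis; NH3 cis, OH cis, NO2 cis (chiral); NH3 cis, OH cis, NO2 trans.
One of these lacks any improper symmetry element and so occurs as an enantiomeric pair, giving 5 + 1 = 6 stereoisomers in total.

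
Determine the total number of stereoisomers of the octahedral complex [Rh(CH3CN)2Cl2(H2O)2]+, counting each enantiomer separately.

6

An octahedron has six vertices in three trans pairs; every non-trans pair is cis.
The distinct arrangements are (5 in all): CH3CN trans, Cl trans, H2O trans; CH3CN trans, Cl cis, H2O cis; CH3CN cis, Cl cis, H2O trans; CH3CN cis, Cl cis, H2O cis (chiral); CH3CN cis, Cl trans, H2O cis.
One of these lacks any improper symmetry element and so occurs as an enantiomeric pair, giving 5 + 1 = 6 stereoisomers in total.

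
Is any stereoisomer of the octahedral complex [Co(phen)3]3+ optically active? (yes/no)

An octahedron has six vertices in three trans pairs; every non-trans pair is cis.
Each phen is bidentate and must span two cis positions.
Only one geometric arrangement is possible; it has no improper symmetry element, so it exists as a pair of enantiomers (2 stereoisomers).

yes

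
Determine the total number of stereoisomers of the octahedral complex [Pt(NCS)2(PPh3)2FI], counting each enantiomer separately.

An octahedron has six vertices in three trans pairs; every non-trans pair is cis.
The distinct arrangements are (6 in all): NCS trans, PPh3 trans; NCS cis, PPh3 cis (3 arrangements, 2 chiral); NCS cis, PPh3 trans; NCS trans, PPh3 cis.
Of these, 2 lack any improper symmetry element and so occur as enantiomeric pairs, giving 6 + 2 = 8 stereoisomers in total.

8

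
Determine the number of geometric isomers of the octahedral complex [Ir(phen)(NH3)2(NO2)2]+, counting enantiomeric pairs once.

3

Each phen is bidentate and must span two cis positions.
Working through the distinct placements yields 3 geometric isomers: NH3 trans, NO2 cis; NH3 cis, NO2 cis (chiral); NH3 cis, NO2 trans.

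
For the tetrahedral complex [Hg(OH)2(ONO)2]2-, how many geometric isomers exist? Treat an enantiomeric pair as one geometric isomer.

1

All four vertices of a tetrahedron are equivalent and mutually adjacent, so cis/trans isomerism cannot arise.
Only one geometric arrangement is possible.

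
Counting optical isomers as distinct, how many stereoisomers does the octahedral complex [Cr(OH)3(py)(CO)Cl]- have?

5

Working through the distinct placements yields 4 geometric isomers: OH mer (3 arrangements); OH fac (chiral).
One of these lacks any improper symmetry element and so occurs as an enantiomeric pair, giving 4 + 1 = 5 stereoisomers in total.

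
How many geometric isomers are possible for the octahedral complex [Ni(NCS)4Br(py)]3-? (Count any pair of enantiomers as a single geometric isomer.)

There are 2 geometric isomers: Br and py mutually cis; Br and py mutually trans.

2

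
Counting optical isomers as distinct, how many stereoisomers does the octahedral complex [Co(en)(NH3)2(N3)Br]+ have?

6

An octahedron has six vertices in three trans pairs; every non-trans pair is cis.
Each en is bidentate and must span two cis positions.
The distinct arrangements are (4 in all): NH3 cis (3 arrangements, 2 chiral); NH3 trans.
Of these, 2 lack any improper symmetry element and so occur as enantiomeric pairs, giving 4 + 2 = 6 stereoisomers in total.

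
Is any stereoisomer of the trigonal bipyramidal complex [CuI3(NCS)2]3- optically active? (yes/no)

no

In a trigonal bipyramid the two axial positions differ from the three equatorial ones.
There are 3 geometric isomers: NCS both equatorial; NCS one axial, one equatorial; NCS both axial.
Each arrangement has an internal mirror plane or centre of symmetry, so none is chiral.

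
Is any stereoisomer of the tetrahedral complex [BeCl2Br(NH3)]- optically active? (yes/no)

In a tetrahedral complex all four positions are equivalent and every pair of ligands is adjacent — there is no cis/trans distinction.
Only one geometric arrangement is possible.

no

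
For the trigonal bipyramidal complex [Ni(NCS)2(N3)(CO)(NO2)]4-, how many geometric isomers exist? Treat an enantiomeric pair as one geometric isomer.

7

Systematic enumeration (placing each ligand type in turn and discarding arrangements equivalent by rotation or reflection) gives 7 geometric isomers.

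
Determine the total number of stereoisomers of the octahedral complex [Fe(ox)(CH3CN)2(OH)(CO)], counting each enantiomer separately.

6

Each ox is bidentate and must span two cis positions.
Systematic placement gives 4 geometric isomers: CH3CN trans; CH3CN cis (3 arrangements, 2 chiral).
Of these, 2 lack any improper symmetry element and so occur as enantiomeric pairs, giving 4 + 2 = 6 stereoisomers in total.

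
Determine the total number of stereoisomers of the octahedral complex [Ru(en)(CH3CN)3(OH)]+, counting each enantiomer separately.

Each en is bidentate and must span two cis positions.
There are 2 geometric isomers: CH3CN mer; CH3CN fac.
Each arrangement has an internal mirror plane or centre of symmetry, so none is chiral.

2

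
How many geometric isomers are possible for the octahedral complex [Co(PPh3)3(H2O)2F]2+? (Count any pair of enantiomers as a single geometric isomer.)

3

In an octahedral complex each vertex has one trans partner and four cis neighbours.
The distinct arrangements are (3 in all): PPh3 mer, H2O cis; PPh3 mer, H2O trans; PPh3 fac, H2O cis.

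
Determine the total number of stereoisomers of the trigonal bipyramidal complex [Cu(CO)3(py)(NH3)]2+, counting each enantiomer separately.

4

There are 4 geometric isomers: py equatorial, NH3 equatorial; py equatorial, NH3 axial; py axial, NH3 equatorial; py axial, NH3 axial.
Each arrangement has an internal mirror plane or centre of symmetry, so none is chiral.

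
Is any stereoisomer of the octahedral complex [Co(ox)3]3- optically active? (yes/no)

In an octahedral complex each vertex has one trans partner and four cis neighbours.
Each ox is bidentate and must span two cis positions.
Only one geometric arrangement is possible; it has no improper symmetry element, so it exists as a pair of enantiomers (2 stereoisomers).

yes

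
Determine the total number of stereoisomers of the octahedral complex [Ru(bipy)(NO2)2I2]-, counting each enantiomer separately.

4

In an octahedral complex each vertex has one trans partner and four cis neighbours.
Each bipy is bidentate and must span two cis positions.
The distinct arrangements are (3 in all): NO2 cis, I trans; NO2 cis, I cis (chiral); NO2 trans, I cis.
One of these lacks any improper symmetry element and so occurs as an enantiomeric pair, giving 3 + 1 = 4 stereoisomers in total.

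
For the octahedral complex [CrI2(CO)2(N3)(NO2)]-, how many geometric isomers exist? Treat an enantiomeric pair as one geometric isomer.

An octahedron has six vertices in three trans pairs; every non-trans pair is cis.
The distinct arrangements are (6 in all): I trans, CO trans; I cis, CO trans; I cis, CO cis (3 arrangements, 2 chiral); I trans, CO cis.

6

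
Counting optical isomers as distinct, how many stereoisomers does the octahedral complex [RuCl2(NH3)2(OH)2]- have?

6

In an octahedral complex each vertex has one trans partner and four cis neighbours.
The distinct arrangements are (5 in all): Cl trans, NH3 trans, OH trans; Cl trans, NH3 cis, OH cis; Cl cis, NH3 cis, OH trans; Cl cis, NH3 cis, OH cis (chiral); Cl cis, NH3 trans, OH cis.
One of these lacks any improper symmetry element and so occurs as an enantiomeric pair, giving 5 + 1 = 6 stereoisomers in total.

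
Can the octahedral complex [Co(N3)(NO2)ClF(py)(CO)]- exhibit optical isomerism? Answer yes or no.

yes

An octahedron has six vertices in three trans pairs; every non-trans pair is cis.
Placing the ligands in turn and identifying arrangements related by rotation or reflection leaves 15 distinct geometric isomers.
Of these, 15 lack any improper symmetry element and so occur as enantiomeric pairs, giving 15 + 15 = 30 stereoisomers in total.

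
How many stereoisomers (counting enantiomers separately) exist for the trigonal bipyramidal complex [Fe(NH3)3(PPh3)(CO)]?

In a trigonal bipyramid the two axial positions differ from the three equatorial ones.
Working through the distinct placements yields 4 geometric isomers: PPh3 equatorial, CO axial; PPh3 axial, CO axial; PPh3 equatorial, CO equatorial; PPh3 axial, CO equatorial.
Each arrangement has an internal mirror plane or centre of symmetry, so none is chiral.

4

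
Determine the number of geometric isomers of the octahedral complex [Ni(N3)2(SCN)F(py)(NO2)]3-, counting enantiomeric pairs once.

An octahedron has six vertices in three trans pairs; every non-trans pair is cis.
Systematic enumeration (placing each ligand type in turn and discarding arrangements equivalent by rotation or reflection) gives 9 geometric isomers.

9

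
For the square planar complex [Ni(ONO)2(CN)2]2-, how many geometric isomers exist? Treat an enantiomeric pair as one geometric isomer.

A square has two trans pairs of vertices; adjacent vertices are cis.
Working through the distinct placements yields 2 geometric isomers: ONO cis; ONO trans.

2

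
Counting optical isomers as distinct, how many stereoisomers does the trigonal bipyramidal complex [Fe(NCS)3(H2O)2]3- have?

3

In a trigonal bipyramid the two axial positions differ from the three equatorial ones.
Systematic placement gives 3 geometric isomers: H2O both axial; H2O one axial, one equatorial; H2O both equatorial.
Each arrangement has an internal mirror plane or centre of symmetry, so none is chiral.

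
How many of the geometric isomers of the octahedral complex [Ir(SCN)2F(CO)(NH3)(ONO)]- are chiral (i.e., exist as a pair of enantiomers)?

The six octahedral sites form three mutually perpendicular trans pairs.
Placing the ligands in turn and identifying arrangements related by rotation or reflection leaves 9 distinct geometric isomers.
Of these, 6 lack any improper symmetry element and so occur as enantiomeric pairs, giving 9 + 6 = 15 stereoisomers in total.

6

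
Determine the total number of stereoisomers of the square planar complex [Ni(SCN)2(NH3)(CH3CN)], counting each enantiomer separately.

In a square planar complex each vertex has one trans partner and two cis neighbours.
Working through the distinct placements yields 2 geometric isomers: SCN cis; SCN trans.
Each arrangement has an internal mirror plane or centre of symmetry, so none is chiral.

2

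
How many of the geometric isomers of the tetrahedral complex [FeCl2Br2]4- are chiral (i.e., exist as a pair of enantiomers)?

In a tetrahedral complex all four positions are equivalent and every pair of ligands is adjacent — there is no cis/trans distinction.
Only one geometric arrangement is possible.

0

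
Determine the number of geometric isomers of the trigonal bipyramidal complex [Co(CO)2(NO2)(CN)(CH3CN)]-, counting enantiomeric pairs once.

7

In a trigonal bipyramid the two axial positions differ from the three equatorial ones.
Placing the ligands in turn and identifying arrangements related by rotation or reflection leaves 7 distinct geometric isomers.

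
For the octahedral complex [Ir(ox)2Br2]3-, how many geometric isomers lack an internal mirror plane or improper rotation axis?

Each ox is bidentate and must span two cis positions.
The distinct arrangements are (2 in all): Br trans; Br cis (chiral).
One of these lacks any improper symmetry element and so occurs as an enantiomeric pair, giving 2 + 1 = 3 stereoisomers in total.

1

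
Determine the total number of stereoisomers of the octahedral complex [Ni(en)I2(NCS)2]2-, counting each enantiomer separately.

In an octahedral complex each vertex has one trans partner and four cis neighbours.
Each en is bidentate and must span two cis positions.
There are 3 geometric isomers: I trans, NCS cis; I cis, NCS cis (chiral); I cis, NCS trans.
One of these lacks any improper symmetry element and so occurs as an enantiomeric pair, giving 3 + 1 = 4 stereoisomers in total.

4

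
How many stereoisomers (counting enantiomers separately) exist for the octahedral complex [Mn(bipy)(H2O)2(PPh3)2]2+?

Each bipy is bidentate and must span two cis positions.
The distinct arrangements are (3 in all): H2O trans, PPh3 cis; H2O cis, PPh3 cis (chiral); H2O cis, PPh3 trans.
One of these lacks any improper symmetry element and so occurs as an enantiomeric pair, giving 3 + 1 = 4 stereoisomers in total.

4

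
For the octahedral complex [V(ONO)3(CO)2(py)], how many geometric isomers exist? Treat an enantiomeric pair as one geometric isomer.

3

There are 3 geometric isomers: ONO mer, CO trans; ONO fac, CO cis; ONO mer, CO cis.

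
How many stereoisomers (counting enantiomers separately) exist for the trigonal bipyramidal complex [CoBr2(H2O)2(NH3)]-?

In a trigonal bipyramid the two axial positions differ from the three equatorial ones.
Systematic enumeration (placing each ligand type in turn and discarding arrangements equivalent by rotation or reflection) gives 5 geometric isomers.
One of these lacks any improper symmetry element and so occurs as an enantiomeric pair, giving 5 + 1 = 6 stereoisomers in total.

6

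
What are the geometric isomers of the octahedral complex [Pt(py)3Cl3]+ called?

fac and mer

Systematic placement gives 2 geometric isomers: py mer; py fac.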